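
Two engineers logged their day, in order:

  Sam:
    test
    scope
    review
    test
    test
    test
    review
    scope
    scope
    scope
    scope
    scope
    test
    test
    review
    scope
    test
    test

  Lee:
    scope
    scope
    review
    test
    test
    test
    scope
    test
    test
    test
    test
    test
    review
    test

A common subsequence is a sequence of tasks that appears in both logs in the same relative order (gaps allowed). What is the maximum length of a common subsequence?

10

One common subsequence of length 10: scope at Sam[2]=Lee[2] → review at Sam[3]=Lee[3] → test at Sam[4]=Lee[4] → test at Sam[5]=Lee[5] → test at Sam[6]=Lee[6] → scope at Sam[8]=Lee[7] → test at Sam[13]=Lee[11] → test at Sam[14]=Lee[12] → review at Sam[15]=Lee[13] → test at Sam[18]=Lee[14]. The LCS DP gives dp[18][14] = 10, so this is optimal.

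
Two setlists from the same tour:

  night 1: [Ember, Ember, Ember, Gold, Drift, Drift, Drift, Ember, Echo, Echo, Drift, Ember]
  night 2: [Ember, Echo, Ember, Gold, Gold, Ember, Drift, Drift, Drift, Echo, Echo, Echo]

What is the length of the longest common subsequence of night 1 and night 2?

Pick Ember at night 1[1]=night 2[1] → Ember at night 1[2]=night 2[3] → Ember at night 1[3]=night 2[6] → Drift at night 1[5]=night 2[7] → Drift at night 1[6]=night 2[8] → Drift at night 1[7]=night 2[9] → Echo at night 1[9]=night 2[11] → Echo at night 1[10]=night 2[12]; all 8 songs appear in both, in order. Since dp[12][12] = 8, nothing longer is possible.

8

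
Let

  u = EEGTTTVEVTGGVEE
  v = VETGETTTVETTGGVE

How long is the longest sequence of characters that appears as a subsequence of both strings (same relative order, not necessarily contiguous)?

Match E [1,2] → E [2,5] → T [4,6] → T [5,7] → T [6,8] → V [7,9] → E [8,10] → T [10,12] → G [11,13] → G [12,14] → V [13,15] → E [15,16] — 12 characters in the same relative order in both. The LCS DP gives dp[15][16] = 12, so this is optimal.

12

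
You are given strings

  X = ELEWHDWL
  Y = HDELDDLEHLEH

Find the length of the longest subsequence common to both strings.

Let dp[i][j] be the LCS length of the first i characters of X and the first j characters of Y. dp[i][j] = dp[i-1][j-1]+1 when the i-th and j-th characters match, else max(dp[i-1][j], dp[i][j-1]).
    ·  H  D  E  L  D  D  L  E  H  L  E  H
 ·  0  0  0  0  0  0  0  0  0  0  0  0  0
 E  0  0  0  1  1  1  1  1  1  1  1  1  1
 L  0  0  0  1  2  2  2  2  2  2  2  2  2
 E  0  0  0  1  2  2  2  2  3  3  3  3  3
 W  0  0  0  1  2  2  2  2  3  3  3  3  3
 H  0  1  1  1  2  2  2  2  3  4  4  4  4
 D  0  1  2  2  2  3  3  3  3  4  4  4  4
 W  0  1  2  2  2  3  3  3  3  4  4  4  4
 L  0  1  2  2  3  3  3  4  4  4  5  5  5
dp[8][12] = 5. One LCS (by backtracking along matches): ELEHL.

5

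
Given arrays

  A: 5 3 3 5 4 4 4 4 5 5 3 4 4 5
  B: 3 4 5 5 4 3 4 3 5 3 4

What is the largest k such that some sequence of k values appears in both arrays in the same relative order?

7

Match 5 at A[1]=B[3], then 5 at A[4]=B[4], then 4 at A[5]=B[5], then 4 at A[6]=B[7], then 5 at A[10]=B[9], then 3 at A[11]=B[10], then 4 at A[13]=B[11] — 7 values in the same relative order in both. The LCS DP gives dp[14][11] = 7, so this is optimal.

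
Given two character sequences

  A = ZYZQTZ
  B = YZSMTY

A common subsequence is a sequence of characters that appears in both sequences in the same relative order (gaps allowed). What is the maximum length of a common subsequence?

3

Let dp[i][j] be the LCS length of the first i characters of A and the first j characters of B. dp[i][j] = dp[i-1][j-1]+1 when the i-th and j-th characters match, else max(dp[i-1][j], dp[i][j-1]).
    ·  Y  Z  S  M  T  Y
 ·  0  0  0  0  0  0  0
 Z  0  0  1  1  1  1  1
 Y  0  1  1  1  1  1  2
 Z  0  1  2  2  2  2  2
 Q  0  1  2  2  2  2  2
 T  0  1  2  2  2  3  3
 Z  0  1  2  2  2  3  3
dp[6][6] = 3. One LCS (by backtracking along matches): YZT.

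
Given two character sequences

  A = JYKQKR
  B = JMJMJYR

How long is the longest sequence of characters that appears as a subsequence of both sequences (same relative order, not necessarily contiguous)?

Match J (A #1, B #5), Y (A #2, B #6), R (A #6, B #7) — 3 characters in the same relative order in both. The LCS DP gives dp[6][7] = 3, so this is optimal.

3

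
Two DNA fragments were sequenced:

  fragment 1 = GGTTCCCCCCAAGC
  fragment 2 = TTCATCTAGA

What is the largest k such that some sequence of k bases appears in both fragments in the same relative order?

Match T [3,1], T [4,2], C [5,3], C [6,6], A [11,8], A [12,10] — 6 bases in the same relative order in both. dp[14][10] = 6 confirms this is the maximum.

6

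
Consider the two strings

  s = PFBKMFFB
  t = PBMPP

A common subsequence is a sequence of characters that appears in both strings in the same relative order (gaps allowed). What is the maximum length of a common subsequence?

One common subsequence of length 3: P [1,1]; then B [3,2]; then M [5,3]. The LCS DP gives dp[8][5] = 3, so this is optimal.

3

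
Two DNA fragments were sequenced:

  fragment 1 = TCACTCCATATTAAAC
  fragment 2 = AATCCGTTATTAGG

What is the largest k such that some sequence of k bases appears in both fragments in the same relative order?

9

Taking T at fragment 1[1]=fragment 2[3], C at fragment 1[2]=fragment 2[4], C at fragment 1[4]=fragment 2[5], T at fragment 1[5]=fragment 2[7], T at fragment 1[9]=fragment 2[8], A at fragment 1[10]=fragment 2[9], T at fragment 1[11]=fragment 2[10], T at fragment 1[12]=fragment 2[11], A at fragment 1[13]=fragment 2[12] gives a common subsequence of length 9. Since dp[16][14] = 9, nothing longer is possible.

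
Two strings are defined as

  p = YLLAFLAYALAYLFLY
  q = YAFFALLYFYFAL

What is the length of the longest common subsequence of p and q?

8

Pick Y (p #1, q #1) → A (p #4, q #2) → F (p #5, q #4) → L (p #6, q #7) → Y (p #8, q #8) → Y (p #12, q #10) → F (p #14, q #11) → L (p #15, q #13); all 8 characters appear in both, in order, and the DP table's final entry dp[16][13] is also 8, so no common subsequence is longer.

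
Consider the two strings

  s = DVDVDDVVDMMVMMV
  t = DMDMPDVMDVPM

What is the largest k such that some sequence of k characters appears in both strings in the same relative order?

Pick D at s[1]=t[1]; then D at s[3]=t[3]; then D at s[6]=t[6]; then V at s[7]=t[7]; then D at s[9]=t[9]; then V at s[12]=t[10]; then M at s[14]=t[12]; all 7 characters appear in both, in order. Since dp[15][12] = 7, nothing longer is possible.

7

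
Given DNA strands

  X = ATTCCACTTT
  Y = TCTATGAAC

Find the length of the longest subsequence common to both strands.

Pick A at X[1]=Y[4] → T at X[2]=Y[5] → A at X[6]=Y[8] → C at X[7]=Y[9]; all 4 bases appear in both, in order. dp[10][9] = 4 confirms this is the maximum.

4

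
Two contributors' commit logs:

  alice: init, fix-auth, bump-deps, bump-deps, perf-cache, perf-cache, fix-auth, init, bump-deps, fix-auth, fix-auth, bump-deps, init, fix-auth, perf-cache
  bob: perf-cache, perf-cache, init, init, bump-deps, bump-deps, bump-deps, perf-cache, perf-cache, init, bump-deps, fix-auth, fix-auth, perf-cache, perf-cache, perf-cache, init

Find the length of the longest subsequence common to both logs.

10

One common subsequence of length 10: init (alice #1, bob #4), bump-deps (alice #3, bob #6), bump-deps (alice #4, bob #7), perf-cache (alice #5, bob #8), perf-cache (alice #6, bob #9), init (alice #8, bob #10), bump-deps (alice #9, bob #11), fix-auth (alice #10, bob #12), fix-auth (alice #11, bob #13), init (alice #13, bob #17). Since dp[15][17] = 10, nothing longer is possible.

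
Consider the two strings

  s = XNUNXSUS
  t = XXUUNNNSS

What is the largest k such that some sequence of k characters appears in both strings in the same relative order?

Taking X (s #1, t #2), then N (s #2, t #6), then N (s #4, t #7), then S (s #6, t #8), then S (s #8, t #9) gives a common subsequence of length 5. The LCS DP gives dp[8][9] = 5, so this is optimal.

5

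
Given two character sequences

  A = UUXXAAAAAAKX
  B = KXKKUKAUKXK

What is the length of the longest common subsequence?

Pick U [1,5], then U [2,8], then X [4,10], then K [11,11]; all 4 characters appear in both, in order. Since dp[12][11] = 4, nothing longer is possible.

4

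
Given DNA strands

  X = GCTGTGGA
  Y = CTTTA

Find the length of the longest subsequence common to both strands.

4

Taking C (X #2, Y #1); then T (X #3, Y #3); then T (X #5, Y #4); then A (X #8, Y #5) gives a common subsequence of length 4. dp[8][5] = 4 confirms this is the maximum.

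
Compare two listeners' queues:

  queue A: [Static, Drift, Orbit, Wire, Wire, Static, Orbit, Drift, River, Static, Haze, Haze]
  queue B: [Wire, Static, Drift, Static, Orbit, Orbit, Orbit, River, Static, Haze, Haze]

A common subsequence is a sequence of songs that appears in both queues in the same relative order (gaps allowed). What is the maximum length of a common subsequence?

8

Match Static at queue A[1]=queue B[2]; then Drift at queue A[2]=queue B[3]; then Orbit at queue A[3]=queue B[6]; then Orbit at queue A[7]=queue B[7]; then River at queue A[9]=queue B[8]; then Static at queue A[10]=queue B[9]; then Haze at queue A[11]=queue B[10]; then Haze at queue A[12]=queue B[11] — 8 songs in the same relative order in both. The LCS DP gives dp[12][11] = 8, so this is optimal.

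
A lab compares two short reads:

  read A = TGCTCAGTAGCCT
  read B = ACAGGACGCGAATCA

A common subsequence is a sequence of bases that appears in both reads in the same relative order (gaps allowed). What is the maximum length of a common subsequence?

One common subsequence of length 7: C (read A #5, read B #2) → A (read A #6, read B #3) → G (read A #7, read B #5) → A (read A #9, read B #6) → G (read A #10, read B #8) → C (read A #11, read B #9) → C (read A #12, read B #14). Since dp[13][15] = 7, nothing longer is possible.

7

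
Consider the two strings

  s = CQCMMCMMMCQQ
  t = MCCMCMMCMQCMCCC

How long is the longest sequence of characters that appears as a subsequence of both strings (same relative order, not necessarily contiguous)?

Match C at s[1]=t[3], C at s[3]=t[5], M at s[4]=t[6], M at s[5]=t[7], C at s[6]=t[8], M at s[7]=t[9], M at s[8]=t[12], C at s[10]=t[15] — 8 characters in the same relative order in both. dp[12][15] = 8 confirms this is the maximum.

8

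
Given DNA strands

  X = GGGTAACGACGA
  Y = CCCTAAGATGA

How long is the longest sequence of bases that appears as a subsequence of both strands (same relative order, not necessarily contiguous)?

Taking T (X #4, Y #4), A (X #5, Y #5), A (X #6, Y #6), G (X #8, Y #7), A (X #9, Y #8), G (X #11, Y #10), A (X #12, Y #11) gives a common subsequence of length 7. Since dp[12][11] = 7, nothing longer is possible.

7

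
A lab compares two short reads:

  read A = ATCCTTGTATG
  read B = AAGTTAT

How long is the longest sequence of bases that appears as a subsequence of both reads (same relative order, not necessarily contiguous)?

5

Let dp[i][j] be the LCS length of the first i bases of read A and the first j bases of read B. dp[i][j] = dp[i-1][j-1]+1 when the i-th and j-th bases match, else max(dp[i-1][j], dp[i][j-1]).
    ·  A  A  G  T  T  A  T
 ·  0  0  0  0  0  0  0  0
 A  0  1  1  1  1  1  1  1
 T  0  1  1  1  2  2  2  2
 C  0  1  1  1  2  2  2  2
 C  0  1  1  1  2  2  2  2
 T  0  1  1  1  2  3  3  3
 T  0  1  1  1  2  3  3  4
 G  0  1  1  2  2  3  3  4
 T  0  1  1  2  3  3  3  4
 A  0  1  2  2  3  3  4  4
 T  0  1  2  2  3  4  4  5
 G  0  1  2  3  3  4  4  5
dp[11][7] = 5. One LCS (by backtracking along matches): ATTAT.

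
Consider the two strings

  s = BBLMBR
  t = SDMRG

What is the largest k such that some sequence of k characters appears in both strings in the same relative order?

2

Match M at s[4]=t[3], then R at s[6]=t[4] — 2 characters in the same relative order in both. The LCS DP gives dp[6][5] = 2, so this is optimal.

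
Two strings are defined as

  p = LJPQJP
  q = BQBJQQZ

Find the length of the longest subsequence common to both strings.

Match J (p #2, q #4) → Q (p #4, q #6) — 2 characters in the same relative order in both, and the DP table's final entry dp[6][7] is also 2, so no common subsequence is longer.

2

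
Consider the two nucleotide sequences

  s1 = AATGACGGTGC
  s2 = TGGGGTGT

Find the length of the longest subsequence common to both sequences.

One common subsequence of length 6: T (s1 #3, s2 #1); then G (s1 #4, s2 #3); then G (s1 #7, s2 #4); then G (s1 #8, s2 #5); then T (s1 #9, s2 #6); then G (s1 #10, s2 #7), and the DP table's final entry dp[11][8] is also 6, so no common subsequence is longer.

6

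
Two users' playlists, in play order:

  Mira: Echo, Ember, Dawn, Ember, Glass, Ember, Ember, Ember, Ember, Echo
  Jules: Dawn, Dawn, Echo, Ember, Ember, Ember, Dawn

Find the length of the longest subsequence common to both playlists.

Pick Echo (Mira #1, Jules #3) → Ember (Mira #2, Jules #4) → Ember (Mira #4, Jules #5) → Ember (Mira #6, Jules #6); all 4 songs appear in both, in order. The LCS DP gives dp[10][7] = 4, so this is optimal.

4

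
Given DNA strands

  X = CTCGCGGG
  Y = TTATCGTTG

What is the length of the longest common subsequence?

4

Match T [2,4] → C [3,5] → G [4,6] → G [8,9] — 4 bases in the same relative order in both, and the DP table's final entry dp[8][9] is also 4, so no common subsequence is longer.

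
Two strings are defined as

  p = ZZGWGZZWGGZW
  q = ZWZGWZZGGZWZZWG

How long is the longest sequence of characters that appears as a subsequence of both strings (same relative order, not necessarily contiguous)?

Match Z [1,1], Z [2,3], G [3,4], W [4,5], Z [6,6], Z [7,7], G [9,8], G [10,9], Z [11,13], W [12,14] — 10 characters in the same relative order in both. Since dp[12][15] = 10, nothing longer is possible.

10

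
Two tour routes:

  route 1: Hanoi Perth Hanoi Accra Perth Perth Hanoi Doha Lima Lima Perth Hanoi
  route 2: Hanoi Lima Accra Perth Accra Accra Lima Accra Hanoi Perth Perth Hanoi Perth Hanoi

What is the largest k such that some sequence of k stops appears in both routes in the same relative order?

8

Match Hanoi [1,1]; then Perth [2,4]; then Hanoi [3,9]; then Perth [5,10]; then Perth [6,11]; then Hanoi [7,12]; then Perth [11,13]; then Hanoi [12,14] — 8 stops in the same relative order in both. The LCS DP gives dp[12][14] = 8, so this is optimal.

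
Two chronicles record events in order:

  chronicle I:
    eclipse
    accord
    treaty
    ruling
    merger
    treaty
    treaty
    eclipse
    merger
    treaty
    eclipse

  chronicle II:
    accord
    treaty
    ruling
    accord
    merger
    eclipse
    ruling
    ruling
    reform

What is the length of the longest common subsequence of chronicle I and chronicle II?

5

Taking accord (chronicle I #2, chronicle II #1) → treaty (chronicle I #3, chronicle II #2) → ruling (chronicle I #4, chronicle II #3) → merger (chronicle I #5, chronicle II #5) → eclipse (chronicle I #8, chronicle II #6) gives a common subsequence of length 5. Since dp[11][9] = 5, nothing longer is possible.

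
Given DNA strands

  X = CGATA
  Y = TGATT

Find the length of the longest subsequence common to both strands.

3

Let dp[i][j] be the LCS length of the first i bases of X and the first j bases of Y. dp[i][j] = dp[i-1][j-1]+1 when the i-th and j-th bases match, else max(dp[i-1][j], dp[i][j-1]).
    ·  T  G  A  T  T
 ·  0  0  0  0  0  0
 C  0  0  0  0  0  0
 G  0  0  1  1  1  1
 A  0  0  1  2  2  2
 T  0  1  1  2  3  3
 A  0  1  1  2  3  3
dp[5][5] = 3. One LCS (by backtracking along matches): GAT.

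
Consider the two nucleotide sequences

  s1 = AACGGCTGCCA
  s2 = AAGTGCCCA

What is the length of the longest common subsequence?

Pick A (s1 #1, s2 #1); then A (s1 #2, s2 #2); then G (s1 #4, s2 #3); then G (s1 #5, s2 #5); then C (s1 #6, s2 #6); then C (s1 #9, s2 #7); then C (s1 #10, s2 #8); then A (s1 #11, s2 #9); all 8 bases appear in both, in order, and the DP table's final entry dp[11][9] is also 8, so no common subsequence is longer.

8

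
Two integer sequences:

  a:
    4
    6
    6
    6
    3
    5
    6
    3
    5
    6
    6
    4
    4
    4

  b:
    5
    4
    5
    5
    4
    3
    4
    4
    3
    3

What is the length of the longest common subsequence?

6

One common subsequence of length 6: 4 at a[1]=b[2], then 5 at a[6]=b[3], then 5 at a[9]=b[4], then 4 at a[12]=b[5], then 4 at a[13]=b[7], then 4 at a[14]=b[8]. dp[14][10] = 6 confirms this is the maximum.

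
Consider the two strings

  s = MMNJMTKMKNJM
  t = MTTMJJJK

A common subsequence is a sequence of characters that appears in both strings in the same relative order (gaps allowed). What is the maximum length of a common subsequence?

Let dp[i][j] be the LCS length of the first i characters of s and the first j characters of t. dp[i][j] = dp[i-1][j-1]+1 when the i-th and j-th characters match, else max(dp[i-1][j], dp[i][j-1]).
    ·  M  T  T  M  J  J  J  K
 ·  0  0  0  0  0  0  0  0  0
 M  0  1  1  1  1  1  1  1  1
 M  0  1  1  1  2  2  2  2  2
 N  0  1  1  1  2  2  2  2  2
 J  0  1  1  1  2  3  3  3  3
 M  0  1  1  1  2  3  3  3  3
 T  0  1  2  2  2  3  3  3  3
 K  0  1  2  2  2  3  3  3  4
 M  0  1  2  2  3  3  3  3  4
 K  0  1  2  2  3  3  3  3  4
 N  0  1  2  2  3  3  3  3  4
 J  0  1  2  2  3  4  4  4  4
 M  0  1  2  2  3  4  4  4  4
dp[12][8] = 4. One LCS (by backtracking along matches): MMJK.

4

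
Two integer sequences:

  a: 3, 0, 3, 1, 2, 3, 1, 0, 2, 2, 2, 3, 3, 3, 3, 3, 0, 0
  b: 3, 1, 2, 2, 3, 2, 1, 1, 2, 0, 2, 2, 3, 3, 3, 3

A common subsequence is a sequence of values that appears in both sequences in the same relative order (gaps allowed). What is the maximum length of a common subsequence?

One common subsequence of length 12: 3 at a[3]=b[1]; then 1 at a[4]=b[2]; then 2 at a[5]=b[4]; then 3 at a[6]=b[5]; then 1 at a[7]=b[8]; then 0 at a[8]=b[10]; then 2 at a[10]=b[11]; then 2 at a[11]=b[12]; then 3 at a[13]=b[13]; then 3 at a[14]=b[14]; then 3 at a[15]=b[15]; then 3 at a[16]=b[16]. The LCS DP gives dp[18][16] = 12, so this is optimal.

12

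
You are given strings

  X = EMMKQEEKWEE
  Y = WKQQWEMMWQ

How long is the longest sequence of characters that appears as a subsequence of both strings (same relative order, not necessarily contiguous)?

4

One common subsequence of length 4: E [1,6], M [2,7], M [3,8], Q [5,10]. dp[11][10] = 4 confirms this is the maximum.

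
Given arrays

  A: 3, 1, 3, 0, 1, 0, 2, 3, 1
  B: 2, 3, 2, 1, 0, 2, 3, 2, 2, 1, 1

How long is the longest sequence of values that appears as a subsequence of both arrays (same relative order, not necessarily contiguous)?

One common subsequence of length 6: 3 at A[1]=B[2]; then 1 at A[5]=B[4]; then 0 at A[6]=B[5]; then 2 at A[7]=B[6]; then 3 at A[8]=B[7]; then 1 at A[9]=B[11]. The LCS DP gives dp[9][11] = 6, so this is optimal.

6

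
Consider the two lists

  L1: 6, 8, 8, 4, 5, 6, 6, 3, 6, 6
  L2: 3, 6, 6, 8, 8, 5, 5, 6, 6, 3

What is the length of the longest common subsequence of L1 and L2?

7

Let dp[i][j] be the LCS length of the first i values of L1 and the first j values of L2. dp[i][j] = dp[i-1][j-1]+1 when the i-th and j-th values match, else max(dp[i-1][j], dp[i][j-1]).
    ·  3  6  6  8  8  5  5  6  6  3
 ·  0  0  0  0  0  0  0  0  0  0  0
 6  0  0  1  1  1  1  1  1  1  1  1
 8  0  0  1  1  2  2  2  2  2  2  2
 8  0  0  1  1  2  3  3  3  3  3  3
 4  0  0  1  1  2  3  3  3  3  3  3
 5  0  0  1  1  2  3  4  4  4  4  4
 6  0  0  1  2  2  3  4  4  5  5  5
 6  0  0  1  2  2  3  4  4  5  6  6
 3  0  1  1  2  2  3  4  4  5  6  7
 6  0  1  2  2  2  3  4  4  5  6  7
 6  0  1  2  3  3  3  4  4  5  6  7
dp[10][10] = 7. One LCS (by backtracking along matches): 6, 8, 8, 5, 6, 6, 3.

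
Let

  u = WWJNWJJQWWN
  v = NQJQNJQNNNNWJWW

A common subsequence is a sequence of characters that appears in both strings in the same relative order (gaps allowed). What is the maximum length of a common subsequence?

6

One common subsequence of length 6: J (u #3, v #6), then N (u #4, v #11), then W (u #5, v #12), then J (u #7, v #13), then W (u #9, v #14), then W (u #10, v #15). dp[11][15] = 6 confirms this is the maximum.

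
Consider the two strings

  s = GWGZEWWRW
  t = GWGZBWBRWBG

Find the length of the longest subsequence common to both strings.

7

Let dp[i][j] be the LCS length of the first i characters of s and the first j characters of t. dp[i][j] = dp[i-1][j-1]+1 when the i-th and j-th characters match, else max(dp[i-1][j], dp[i][j-1]).
    ·  G  W  G  Z  B  W  B  R  W  B  G
 ·  0  0  0  0  0  0  0  0  0  0  0  0
 G  0  1  1  1  1  1  1  1  1  1  1  1
 W  0  1  2  2  2  2  2  2  2  2  2  2
 G  0  1  2  3  3  3  3  3  3  3  3  3
 Z  0  1  2  3  4  4  4  4  4  4  4  4
 E  0  1  2  3  4  4  4  4  4  4  4  4
 W  0  1  2  3  4  4  5  5  5  5  5  5
 W  0  1  2  3  4  4  5  5  5  6  6  6
 R  0  1  2  3  4  4  5  5  6  6  6  6
 W  0  1  2  3  4  4  5  5  6  7  7  7
dp[9][11] = 7. One LCS (by backtracking along matches): GWGZWRW.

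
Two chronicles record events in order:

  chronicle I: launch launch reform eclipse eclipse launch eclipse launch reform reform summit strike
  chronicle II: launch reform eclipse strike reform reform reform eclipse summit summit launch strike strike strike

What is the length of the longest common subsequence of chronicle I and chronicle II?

Match launch at chronicle I[2]=chronicle II[1], reform at chronicle I[3]=chronicle II[2], eclipse at chronicle I[4]=chronicle II[3], reform at chronicle I[9]=chronicle II[6], reform at chronicle I[10]=chronicle II[7], summit at chronicle I[11]=chronicle II[10], strike at chronicle I[12]=chronicle II[14] — 7 events in the same relative order in both. dp[12][14] = 7 confirms this is the maximum.

7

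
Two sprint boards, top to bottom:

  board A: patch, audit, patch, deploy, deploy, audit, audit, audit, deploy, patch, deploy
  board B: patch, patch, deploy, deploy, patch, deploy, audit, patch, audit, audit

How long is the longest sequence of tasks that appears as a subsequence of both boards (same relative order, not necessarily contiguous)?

7

One common subsequence of length 7: patch at board A[1]=board B[1]; then patch at board A[3]=board B[2]; then deploy at board A[4]=board B[4]; then deploy at board A[5]=board B[6]; then audit at board A[6]=board B[7]; then audit at board A[7]=board B[9]; then audit at board A[8]=board B[10]. Since dp[11][10] = 7, nothing longer is possible.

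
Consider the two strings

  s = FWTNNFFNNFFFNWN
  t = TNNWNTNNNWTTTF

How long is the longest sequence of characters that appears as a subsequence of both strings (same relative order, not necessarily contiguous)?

7

One common subsequence of length 7: T [3,1]; then N [4,3]; then N [5,5]; then N [8,7]; then N [9,8]; then N [13,9]; then W [14,10]. Since dp[15][14] = 7, nothing longer is possible.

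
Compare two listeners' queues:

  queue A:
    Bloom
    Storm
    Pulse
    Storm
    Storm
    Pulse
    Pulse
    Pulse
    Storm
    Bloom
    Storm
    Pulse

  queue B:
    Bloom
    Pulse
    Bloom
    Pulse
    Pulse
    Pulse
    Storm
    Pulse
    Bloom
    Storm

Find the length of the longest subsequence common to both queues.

8

One common subsequence of length 8: Bloom [1,1], Pulse [3,2], Pulse [6,4], Pulse [7,5], Pulse [8,6], Storm [9,7], Bloom [10,9], Storm [11,10]. The LCS DP gives dp[12][10] = 8, so this is optimal.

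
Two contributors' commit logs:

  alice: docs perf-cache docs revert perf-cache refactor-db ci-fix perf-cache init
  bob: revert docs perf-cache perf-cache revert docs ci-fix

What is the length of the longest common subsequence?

4

Match docs [1,2], then perf-cache [2,4], then docs [3,6], then ci-fix [7,7] — 4 commits in the same relative order in both. Since dp[9][7] = 4, nothing longer is possible.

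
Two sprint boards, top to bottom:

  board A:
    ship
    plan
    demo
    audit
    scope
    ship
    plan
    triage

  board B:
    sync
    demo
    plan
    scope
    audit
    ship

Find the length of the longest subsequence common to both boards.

One common subsequence of length 3: plan [2,3]; then audit [4,5]; then ship [6,6]. Since dp[8][6] = 3, nothing longer is possible.

3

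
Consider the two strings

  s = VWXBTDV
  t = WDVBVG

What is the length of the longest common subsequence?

Pick V at s[1]=t[3] → B at s[4]=t[4] → V at s[7]=t[5]; all 3 characters appear in both, in order. dp[7][6] = 3 confirms this is the maximum.

3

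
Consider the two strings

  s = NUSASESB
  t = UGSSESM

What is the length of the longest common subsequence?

5

Pick U at s[2]=t[1], S at s[3]=t[3], S at s[5]=t[4], E at s[6]=t[5], S at s[7]=t[6]; all 5 characters appear in both, in order. Since dp[8][7] = 5, nothing longer is possible.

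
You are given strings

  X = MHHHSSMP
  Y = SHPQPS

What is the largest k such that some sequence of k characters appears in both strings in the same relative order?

2

Match H (X #2, Y #2), then S (X #6, Y #6) — 2 characters in the same relative order in both, and the DP table's final entry dp[8][6] is also 2, so no common subsequence is longer.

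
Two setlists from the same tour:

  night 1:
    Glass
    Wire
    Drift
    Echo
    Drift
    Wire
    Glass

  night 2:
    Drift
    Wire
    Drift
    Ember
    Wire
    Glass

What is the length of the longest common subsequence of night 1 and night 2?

4

Match Wire [2,2] → Drift [3,3] → Wire [6,5] → Glass [7,6] — 4 songs in the same relative order in both, and the DP table's final entry dp[7][6] is also 4, so no common subsequence is longer.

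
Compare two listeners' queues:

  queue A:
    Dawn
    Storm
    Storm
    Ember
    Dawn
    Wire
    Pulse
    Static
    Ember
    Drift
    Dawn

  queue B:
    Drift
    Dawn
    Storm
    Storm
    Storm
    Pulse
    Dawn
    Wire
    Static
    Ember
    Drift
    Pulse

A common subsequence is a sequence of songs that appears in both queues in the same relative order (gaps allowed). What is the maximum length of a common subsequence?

Match Dawn [1,2], then Storm [2,4], then Storm [3,5], then Dawn [5,7], then Wire [6,8], then Static [8,9], then Ember [9,10], then Drift [10,11] — 8 songs in the same relative order in both. dp[11][12] = 8 confirms this is the maximum.

8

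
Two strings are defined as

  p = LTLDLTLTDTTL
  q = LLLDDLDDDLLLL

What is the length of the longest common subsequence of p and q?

Pick L [1,3], L [3,6], D [4,9], L [5,11], L [7,12], L [12,13]; all 6 characters appear in both, in order. dp[12][13] = 6 confirms this is the maximum.

6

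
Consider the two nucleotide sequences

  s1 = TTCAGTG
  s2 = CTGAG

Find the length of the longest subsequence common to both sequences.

One common subsequence of length 3: T [1,2] → A [4,4] → G [7,5]. The LCS DP gives dp[7][5] = 3, so this is optimal.

3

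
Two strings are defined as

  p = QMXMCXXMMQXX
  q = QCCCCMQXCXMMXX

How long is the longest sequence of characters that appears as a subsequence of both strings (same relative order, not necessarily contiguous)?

9

One common subsequence of length 9: Q (p #1, q #1), M (p #2, q #6), X (p #3, q #8), C (p #5, q #9), X (p #7, q #10), M (p #8, q #11), M (p #9, q #12), X (p #11, q #13), X (p #12, q #14). dp[12][14] = 9 confirms this is the maximum.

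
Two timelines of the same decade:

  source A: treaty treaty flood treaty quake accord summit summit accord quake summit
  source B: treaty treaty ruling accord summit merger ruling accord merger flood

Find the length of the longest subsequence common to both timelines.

5

One common subsequence of length 5: treaty [1,1] → treaty [2,2] → accord [6,4] → summit [7,5] → accord [9,8]. The LCS DP gives dp[11][10] = 5, so this is optimal.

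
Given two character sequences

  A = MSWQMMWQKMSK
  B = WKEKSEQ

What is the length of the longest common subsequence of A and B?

Match W at A[3]=B[1]; then K at A[9]=B[4]; then S at A[11]=B[5] — 3 characters in the same relative order in both. dp[12][7] = 3 confirms this is the maximum.

3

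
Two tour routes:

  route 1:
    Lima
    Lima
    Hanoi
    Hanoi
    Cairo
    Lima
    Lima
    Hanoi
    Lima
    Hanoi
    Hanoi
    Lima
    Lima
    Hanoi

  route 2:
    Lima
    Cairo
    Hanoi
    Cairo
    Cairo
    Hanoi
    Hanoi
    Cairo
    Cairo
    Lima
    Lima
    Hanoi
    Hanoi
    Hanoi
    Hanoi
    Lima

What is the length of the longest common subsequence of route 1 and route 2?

10

Match Lima (route 1 #1, route 2 #1); then Hanoi (route 1 #3, route 2 #6); then Hanoi (route 1 #4, route 2 #7); then Cairo (route 1 #5, route 2 #9); then Lima (route 1 #6, route 2 #10); then Lima (route 1 #7, route 2 #11); then Hanoi (route 1 #8, route 2 #13); then Hanoi (route 1 #10, route 2 #14); then Hanoi (route 1 #11, route 2 #15); then Lima (route 1 #13, route 2 #16) — 10 stops in the same relative order in both. The LCS DP gives dp[14][16] = 10, so this is optimal.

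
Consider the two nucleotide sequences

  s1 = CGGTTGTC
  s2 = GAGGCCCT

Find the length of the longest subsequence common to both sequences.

4

One common subsequence of length 4: G [2,1], G [3,3], G [6,4], T [7,8]. Since dp[8][8] = 4, nothing longer is possible.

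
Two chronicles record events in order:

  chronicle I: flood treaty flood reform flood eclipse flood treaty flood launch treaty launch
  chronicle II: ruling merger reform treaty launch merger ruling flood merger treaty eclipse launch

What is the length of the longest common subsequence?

One common subsequence of length 5: reform [4,3], treaty [8,4], flood [9,8], treaty [11,10], launch [12,12]. dp[12][12] = 5 confirms this is the maximum.

5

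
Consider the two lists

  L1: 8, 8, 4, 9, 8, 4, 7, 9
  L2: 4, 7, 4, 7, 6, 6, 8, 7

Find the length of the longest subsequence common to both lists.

Let dp[i][j] be the LCS length of the first i values of L1 and the first j values of L2. dp[i][j] = dp[i-1][j-1]+1 when the i-th and j-th values match, else max(dp[i-1][j], dp[i][j-1]).
    ·  4  7  4  7  6  6  8  7
 ·  0  0  0  0  0  0  0  0  0
 8  0  0  0  0  0  0  0  1  1
 8  0  0  0  0  0  0  0  1  1
 4  0  1  1  1  1  1  1  1  1
 9  0  1  1  1  1  1  1  1  1
 8  0  1  1  1  1  1  1  2  2
 4  0  1  1  2  2  2  2  2  2
 7  0  1  2  2  3  3  3  3  3
 9  0  1  2  2  3  3  3  3  3
dp[8][8] = 3. One LCS (by backtracking along matches): 4, 8, 7.

3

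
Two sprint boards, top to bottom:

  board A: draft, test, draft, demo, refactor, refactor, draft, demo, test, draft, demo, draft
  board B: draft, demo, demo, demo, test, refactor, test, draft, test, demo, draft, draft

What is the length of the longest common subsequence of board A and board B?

Taking draft at board A[1]=board B[1] → test at board A[2]=board B[5] → refactor at board A[5]=board B[6] → draft at board A[7]=board B[8] → demo at board A[8]=board B[10] → draft at board A[10]=board B[11] → draft at board A[12]=board B[12] gives a common subsequence of length 7. Since dp[12][12] = 7, nothing longer is possible.

7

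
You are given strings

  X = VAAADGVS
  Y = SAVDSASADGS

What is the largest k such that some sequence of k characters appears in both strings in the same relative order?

6

Let dp[i][j] be the LCS length of the first i characters of X and the first j characters of Y. dp[i][j] = dp[i-1][j-1]+1 when the i-th and j-th characters match, else max(dp[i-1][j], dp[i][j-1]).
    ·  S  A  V  D  S  A  S  A  D  G  S
 ·  0  0  0  0  0  0  0  0  0  0  0  0
 V  0  0  0  1  1  1  1  1  1  1  1  1
 A  0  0  1  1  1  1  2  2  2  2  2  2
 A  0  0  1  1  1  1  2  2  3  3  3  3
 A  0  0  1  1  1  1  2  2  3  3  3  3
 D  0  0  1  1  2  2  2  2  3  4  4  4
 G  0  0  1  1  2  2  2  2  3  4  5  5
 V  0  0  1  2  2  2  2  2  3  4  5  5
 S  0  1  1  2  2  3  3  3  3  4  5  6
dp[8][11] = 6. One LCS (by backtracking along matches): VAADGS.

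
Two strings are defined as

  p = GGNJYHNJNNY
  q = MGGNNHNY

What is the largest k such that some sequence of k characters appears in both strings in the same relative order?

6

Let dp[i][j] be the LCS length of the first i characters of p and the first j characters of q. dp[i][j] = dp[i-1][j-1]+1 when the i-th and j-th characters match, else max(dp[i-1][j], dp[i][j-1]).
    ·  M  G  G  N  N  H  N  Y
 ·  0  0  0  0  0  0  0  0  0
 G  0  0  1  1  1  1  1  1  1
 G  0  0  1  2  2  2  2  2  2
 N  0  0  1  2  3  3  3  3  3
 J  0  0  1  2  3  3  3  3  3
 Y  0  0  1  2  3  3  3  3  4
 H  0  0  1  2  3  3  4  4  4
 N  0  0  1  2  3  4  4  5  5
 J  0  0  1  2  3  4  4  5  5
 N  0  0  1  2  3  4  4  5  5
 N  0  0  1  2  3  4  4  5  5
 Y  0  0  1  2  3  4  4  5  6
dp[11][8] = 6. One LCS (by backtracking along matches): GGNHNY.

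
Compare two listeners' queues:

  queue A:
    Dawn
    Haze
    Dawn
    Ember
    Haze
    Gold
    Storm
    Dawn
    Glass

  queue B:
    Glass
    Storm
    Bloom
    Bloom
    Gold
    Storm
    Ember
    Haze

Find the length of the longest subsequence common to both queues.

One common subsequence of length 2: Ember (queue A #4, queue B #7), then Haze (queue A #5, queue B #8). The LCS DP gives dp[9][8] = 2, so this is optimal.

2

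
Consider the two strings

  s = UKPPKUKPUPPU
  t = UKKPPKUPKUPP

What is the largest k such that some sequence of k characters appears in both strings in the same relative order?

10

Pick U at s[1]=t[1], then K at s[2]=t[3], then P at s[3]=t[4], then P at s[4]=t[5], then K at s[5]=t[6], then U at s[6]=t[7], then K at s[7]=t[9], then U at s[9]=t[10], then P at s[10]=t[11], then P at s[11]=t[12]; all 10 characters appear in both, in order. dp[12][12] = 10 confirms this is the maximum.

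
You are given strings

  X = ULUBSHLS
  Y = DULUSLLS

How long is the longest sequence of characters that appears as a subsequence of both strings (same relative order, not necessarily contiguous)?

6

Let dp[i][j] be the LCS length of the first i characters of X and the first j characters of Y. dp[i][j] = dp[i-1][j-1]+1 when the i-th and j-th characters match, else max(dp[i-1][j], dp[i][j-1]).
    ·  D  U  L  U  S  L  L  S
 ·  0  0  0  0  0  0  0  0  0
 U  0  0  1  1  1  1  1  1  1
 L  0  0  1  2  2  2  2  2  2
 U  0  0  1  2  3  3  3  3  3
 B  0  0  1  2  3  3  3  3  3
 S  0  0  1  2  3  4  4  4  4
 H  0  0  1  2  3  4  4  4  4
 L  0  0  1  2  3  4  5  5  5
 S  0  0  1  2  3  4  5  5  6
dp[8][8] = 6. One LCS (by backtracking along matches): ULUSLS.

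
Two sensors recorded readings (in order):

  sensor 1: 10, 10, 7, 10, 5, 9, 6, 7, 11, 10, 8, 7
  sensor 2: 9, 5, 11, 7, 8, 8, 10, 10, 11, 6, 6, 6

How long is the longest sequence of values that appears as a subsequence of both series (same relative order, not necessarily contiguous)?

Match 10 at sensor 1[1]=sensor 2[7]; then 10 at sensor 1[2]=sensor 2[8]; then 6 at sensor 1[7]=sensor 2[12] — 3 values in the same relative order in both, and the DP table's final entry dp[12][12] is also 3, so no common subsequence is longer.

3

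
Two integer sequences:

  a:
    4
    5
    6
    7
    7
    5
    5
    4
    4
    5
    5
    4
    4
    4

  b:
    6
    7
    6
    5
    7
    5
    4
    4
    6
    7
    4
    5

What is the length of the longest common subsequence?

Pick 6 [3,1], then 7 [4,2], then 7 [5,5], then 5 [6,6], then 4 [8,8], then 4 [9,11], then 5 [11,12]; all 7 values appear in both, in order. dp[14][12] = 7 confirms this is the maximum.

7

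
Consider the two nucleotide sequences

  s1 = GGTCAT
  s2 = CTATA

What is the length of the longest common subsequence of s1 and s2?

3

Match T at s1[3]=s2[2] → A at s1[5]=s2[3] → T at s1[6]=s2[4] — 3 bases in the same relative order in both. The LCS DP gives dp[6][5] = 3, so this is optimal.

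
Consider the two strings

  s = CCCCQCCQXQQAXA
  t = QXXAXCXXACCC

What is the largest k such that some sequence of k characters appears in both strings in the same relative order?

Match Q at s[5]=t[1] → C at s[7]=t[6] → X at s[9]=t[7] → X at s[13]=t[8] → A at s[14]=t[9] — 5 characters in the same relative order in both. The LCS DP gives dp[14][12] = 5, so this is optimal.

5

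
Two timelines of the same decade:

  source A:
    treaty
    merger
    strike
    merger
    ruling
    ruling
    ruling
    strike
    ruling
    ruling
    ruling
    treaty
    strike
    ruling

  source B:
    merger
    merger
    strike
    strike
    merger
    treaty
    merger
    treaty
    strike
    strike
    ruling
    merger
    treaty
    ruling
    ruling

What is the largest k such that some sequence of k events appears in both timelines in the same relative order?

7

Match treaty [1,6], merger [2,7], strike [3,9], strike [8,10], ruling [9,11], ruling [11,14], ruling [14,15] — 7 events in the same relative order in both, and the DP table's final entry dp[14][15] is also 7, so no common subsequence is longer.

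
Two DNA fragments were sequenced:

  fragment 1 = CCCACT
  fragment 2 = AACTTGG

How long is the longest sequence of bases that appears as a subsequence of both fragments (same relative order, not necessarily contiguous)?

3

Pick A (fragment 1 #4, fragment 2 #2); then C (fragment 1 #5, fragment 2 #3); then T (fragment 1 #6, fragment 2 #5); all 3 bases appear in both, in order. dp[6][7] = 3 confirms this is the maximum.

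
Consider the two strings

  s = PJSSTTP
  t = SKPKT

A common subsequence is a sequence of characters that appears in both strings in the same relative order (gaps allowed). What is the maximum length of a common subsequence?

2

Taking P (s #1, t #3), T (s #6, t #5) gives a common subsequence of length 2. The LCS DP gives dp[7][5] = 2, so this is optimal.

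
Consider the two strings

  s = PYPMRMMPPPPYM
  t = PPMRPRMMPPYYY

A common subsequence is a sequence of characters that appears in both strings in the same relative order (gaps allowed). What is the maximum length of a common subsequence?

One common subsequence of length 9: P [1,1]; then P [3,2]; then M [4,3]; then R [5,6]; then M [6,7]; then M [7,8]; then P [8,9]; then P [9,10]; then Y [12,13]. The LCS DP gives dp[13][13] = 9, so this is optimal.

9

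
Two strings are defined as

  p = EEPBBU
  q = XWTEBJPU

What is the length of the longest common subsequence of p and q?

3

Let dp[i][j] be the LCS length of the first i characters of p and the first j characters of q. dp[i][j] = dp[i-1][j-1]+1 when the i-th and j-th characters match, else max(dp[i-1][j], dp[i][j-1]).
    ·  X  W  T  E  B  J  P  U
 ·  0  0  0  0  0  0  0  0  0
 E  0  0  0  0  1  1  1  1  1
 E  0  0  0  0  1  1  1  1  1
 P  0  0  0  0  1  1  1  2  2
 B  0  0  0  0  1  2  2  2  2
 B  0  0  0  0  1  2  2  2  2
 U  0  0  0  0  1  2  2  2  3
dp[6][8] = 3. One LCS (by backtracking along matches): EPU.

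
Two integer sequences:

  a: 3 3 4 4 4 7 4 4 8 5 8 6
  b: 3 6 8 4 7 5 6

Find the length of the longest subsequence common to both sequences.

5

One common subsequence of length 5: 3 (a #1, b #1) → 4 (a #5, b #4) → 7 (a #6, b #5) → 5 (a #10, b #6) → 6 (a #12, b #7), and the DP table's final entry dp[12][7] is also 5, so no common subsequence is longer.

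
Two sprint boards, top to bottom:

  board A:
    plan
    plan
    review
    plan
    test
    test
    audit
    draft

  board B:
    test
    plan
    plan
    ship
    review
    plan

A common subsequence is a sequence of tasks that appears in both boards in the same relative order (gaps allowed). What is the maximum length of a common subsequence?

Taking plan [1,2], plan [2,3], review [3,5], plan [4,6] gives a common subsequence of length 4. Since dp[8][6] = 4, nothing longer is possible.

4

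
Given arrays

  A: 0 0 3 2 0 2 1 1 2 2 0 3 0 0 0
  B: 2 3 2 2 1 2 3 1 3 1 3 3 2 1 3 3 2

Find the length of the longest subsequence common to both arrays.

7

Match 3 [3,2]; then 2 [4,4]; then 2 [6,6]; then 1 [7,8]; then 1 [8,10]; then 2 [9,13]; then 2 [10,17] — 7 values in the same relative order in both. dp[15][17] = 7 confirms this is the maximum.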